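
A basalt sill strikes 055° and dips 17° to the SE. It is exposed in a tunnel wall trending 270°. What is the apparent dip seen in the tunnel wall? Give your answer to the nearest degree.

10°

The section lies 35° from the strike.
tan α = tan 17° × sin 35° = 0.3057 × 0.5736 = 0.1754
α = arctan(0.1754) = 9.95°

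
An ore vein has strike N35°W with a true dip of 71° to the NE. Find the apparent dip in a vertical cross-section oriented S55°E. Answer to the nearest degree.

The section lies 20° from the strike.
tan(apparent dip) = tan 71° · sin 20° = 0.9933
α = arctan(0.9933) = 44.81°

45°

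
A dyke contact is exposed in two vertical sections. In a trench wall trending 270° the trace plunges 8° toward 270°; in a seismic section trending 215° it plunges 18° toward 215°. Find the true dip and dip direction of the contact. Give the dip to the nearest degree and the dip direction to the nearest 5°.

true dip 18°, dip direction 205°

Each apparent-dip line lies in the plane. As unit vectors (x east, y north, z up), v₁ plunges 8°→270° and v₂ plunges 18°→215°.
Cross product v₁ × v₂ gives the pole to the plane: n ∝ (-0.108, -0.230, 0.771).
Dip δ = arctan(|n_h|/n_z) = arctan(0.254/0.771) = 18.2°.
Dip direction = atan2(-0.108, -0.230) = 205° (azimuth of n's horizontal projection).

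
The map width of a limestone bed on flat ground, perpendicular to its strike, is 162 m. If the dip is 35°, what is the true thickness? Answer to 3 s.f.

True thickness t = w · sin(dip) = 162 × sin 35°
t = 162 × 0.5736 = 92.919 m

92.9 m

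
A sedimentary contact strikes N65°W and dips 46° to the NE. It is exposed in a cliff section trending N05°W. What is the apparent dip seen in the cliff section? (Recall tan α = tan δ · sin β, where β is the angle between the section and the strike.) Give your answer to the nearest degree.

The section lies 60° from the strike.
tan α = tan 46° × sin 60° = 1.0355 × 0.8660 = 0.8968
apparent dip = arctan 0.8968 = 41.89°

42°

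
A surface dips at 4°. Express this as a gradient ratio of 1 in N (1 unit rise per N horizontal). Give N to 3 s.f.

1 : N means tan θ = 1/N, so N = 1/tan 4° = 1/0.0699

1 in 14.3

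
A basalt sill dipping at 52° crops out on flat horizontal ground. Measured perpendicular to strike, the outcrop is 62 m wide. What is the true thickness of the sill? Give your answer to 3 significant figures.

True thickness t = w · sin(dip) = 62 × sin 52°
t = 62 × 0.7880 = 48.857 m

48.9 m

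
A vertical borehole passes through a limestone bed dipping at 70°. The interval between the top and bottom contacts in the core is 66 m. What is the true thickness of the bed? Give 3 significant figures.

True thickness t = h · cos(dip) = 66 × cos 70°
t = 66 × 0.3420 = 22.573 m

22.6 m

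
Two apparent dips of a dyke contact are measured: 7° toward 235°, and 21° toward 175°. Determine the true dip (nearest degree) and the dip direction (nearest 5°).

true dip 21°, dip direction 165°

The two traces are lines in the plane: v₁ = (sin 235°·cos 7°, cos 235°·cos 7°, −sin 7°), v₂ = (sin 175°·cos 21°, cos 175°·cos 21°, −sin 21°).
Cross product v₁ × v₂ gives the pole to the plane: n ∝ (0.091, -0.301, 0.802).
tan δ = √(n_x²+n_y²)/n_z = 0.315/0.802, so δ = 21.4°.
Dip direction = azimuth of (n_x, n_y) = atan2(0.091, -0.301) = 163°.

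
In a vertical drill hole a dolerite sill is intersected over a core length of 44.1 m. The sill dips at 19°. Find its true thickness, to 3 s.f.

41.7 m

True thickness t = h · cos(dip) = 44.1 × cos 19°
t = 44.1 × 0.9455 = 41.697 m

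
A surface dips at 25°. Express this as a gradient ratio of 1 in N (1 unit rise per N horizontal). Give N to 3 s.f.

1 : N means tan θ = 1/N, so N = 1/tan 25° = 1/0.4663

1 in 2.14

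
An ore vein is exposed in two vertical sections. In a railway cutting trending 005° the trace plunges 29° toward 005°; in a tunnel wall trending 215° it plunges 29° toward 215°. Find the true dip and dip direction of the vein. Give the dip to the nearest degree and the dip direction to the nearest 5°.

true dip 65°, dip direction 290°

Represent each trace as a vector plunging at its apparent dip toward its trend (east-north-up frame): v₁ = (0.076, 0.871, -0.485), v₂ = (-0.502, -0.716, -0.485).
The plane normal is n = v₁ × v₂ ∝ (-0.770, 0.280, 0.382).
Dip δ = arctan(|n_h|/n_z) = arctan(0.819/0.382) = 65.0°.
The horizontal component of n points toward azimuth atan2(n_x, n_y) = 290°, the dip direction.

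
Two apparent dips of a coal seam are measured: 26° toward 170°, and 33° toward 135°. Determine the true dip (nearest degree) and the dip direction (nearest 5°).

Represent each trace as a vector plunging at its apparent dip toward its trend (east-north-up frame): v₁ = (0.156, -0.885, -0.438), v₂ = (0.593, -0.593, -0.545).
n = v₁ × v₂ = (0.222, -0.175, 0.432) (taken with n_z > 0).
tan δ = √(n_x²+n_y²)/n_z = 0.283/0.432, so δ = 33.2°.
The horizontal component of n points toward azimuth atan2(n_x, n_y) = 128°, the dip direction.

true dip 33°, dip direction 130°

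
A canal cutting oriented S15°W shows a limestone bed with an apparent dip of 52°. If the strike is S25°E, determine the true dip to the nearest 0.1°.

63.3°

The section is 40° from the strike.
tan(true dip) = tan 52° / sin 40° = 1.9912
δ = arctan(1.9912) = 63.33°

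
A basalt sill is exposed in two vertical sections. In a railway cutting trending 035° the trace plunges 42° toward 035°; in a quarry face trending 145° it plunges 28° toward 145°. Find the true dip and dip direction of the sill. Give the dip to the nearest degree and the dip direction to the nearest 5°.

true dip 52°, dip direction 080°

The two traces are lines in the plane: v₁ = (sin 35°·cos 42°, cos 35°·cos 42°, −sin 42°), v₂ = (sin 145°·cos 28°, cos 145°·cos 28°, −sin 28°).
Cross product v₁ × v₂ gives the pole to the plane: n ∝ (0.770, 0.139, 0.617).
True dip = arccos(n_z / |n|) = arccos(0.6191) = 51.8°.
Dip direction = atan2(0.770, 0.139) = 80° (azimuth of n's horizontal projection).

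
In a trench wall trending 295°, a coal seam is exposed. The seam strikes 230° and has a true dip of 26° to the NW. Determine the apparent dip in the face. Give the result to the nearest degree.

24°

The section lies 65° from the strike.
tan(apparent dip) = tan 26° · sin 65° = 0.4420
apparent dip = arctan 0.4420 = 23.85°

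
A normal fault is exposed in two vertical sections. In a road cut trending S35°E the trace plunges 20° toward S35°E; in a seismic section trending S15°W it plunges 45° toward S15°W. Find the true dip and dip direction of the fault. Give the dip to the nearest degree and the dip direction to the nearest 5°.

Each apparent-dip line lies in the plane. As unit vectors (x east, y north, z up), v₁ plunges 20°→S35°E and v₂ plunges 45°→S15°W.
Cross product v₁ × v₂ gives the pole to the plane: n ∝ (-0.311, -0.444, 0.509).
tan δ = √(n_x²+n_y²)/n_z = 0.542/0.509, so δ = 46.8°.
The horizontal component of n points toward azimuth atan2(n_x, n_y) = 215°, the dip direction.

true dip 47°, dip direction 215°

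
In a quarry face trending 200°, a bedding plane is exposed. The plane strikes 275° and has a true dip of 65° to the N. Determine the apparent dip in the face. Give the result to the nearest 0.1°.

64.2°

The strike is 275° and the section trends 200°; the acute angle between them is β = 75°.
tan α = tan 65° × sin 75° = 2.1445 × 0.9659 = 2.0714
α = arctan(2.0714) = 64.23°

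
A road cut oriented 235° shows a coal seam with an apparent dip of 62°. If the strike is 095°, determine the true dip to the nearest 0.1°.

β = acute angle between strike 095° and section 235° = 40°.
tan(true dip) = tan 62° / sin 40° = 2.9259
δ = arctan(2.9259) = 71.13°

71.1°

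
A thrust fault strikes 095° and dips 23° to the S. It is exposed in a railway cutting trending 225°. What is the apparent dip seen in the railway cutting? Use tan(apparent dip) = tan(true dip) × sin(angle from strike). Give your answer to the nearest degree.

The section lies 50° from the strike.
tan α = tan 23° × sin 50° = 0.4245 × 0.7660 = 0.3252
α = arctan(0.3252) = 18.01°

18°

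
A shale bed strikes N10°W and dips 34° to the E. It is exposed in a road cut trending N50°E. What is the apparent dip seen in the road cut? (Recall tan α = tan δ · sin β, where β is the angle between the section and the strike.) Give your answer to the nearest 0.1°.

30.3°

The strike is N10°W and the section trends N50°E; the acute angle between them is β = 60°.
tan α = tan 34° × sin 60° = 0.6745 × 0.8660 = 0.5841
α = arctan(0.5841) = 30.29°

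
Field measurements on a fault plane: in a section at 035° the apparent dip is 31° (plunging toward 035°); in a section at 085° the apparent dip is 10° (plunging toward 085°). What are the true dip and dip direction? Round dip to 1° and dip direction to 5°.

true dip 33°, dip direction 010°

The two traces are lines in the plane: v₁ = (sin 35°·cos 31°, cos 35°·cos 31°, −sin 31°), v₂ = (sin 85°·cos 10°, cos 85°·cos 10°, −sin 10°).
The plane normal is n = v₁ × v₂ ∝ (0.078, 0.420, 0.647).
True dip = arccos(n_z / |n|) = arccos(0.8345) = 33.4°.
The horizontal component of n points toward azimuth atan2(n_x, n_y) = 10°, the dip direction.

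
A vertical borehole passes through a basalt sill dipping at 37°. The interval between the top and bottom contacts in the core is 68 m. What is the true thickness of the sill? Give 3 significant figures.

54.3 m

True thickness t = h · cos(dip) = 68 × cos 37°
t = 68 × 0.7986 = 54.307 m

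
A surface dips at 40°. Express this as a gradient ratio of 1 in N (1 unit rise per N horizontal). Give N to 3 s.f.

1 in 1.19

1 : N means tan θ = 1/N, so N = 1/tan 40° = 1/0.8391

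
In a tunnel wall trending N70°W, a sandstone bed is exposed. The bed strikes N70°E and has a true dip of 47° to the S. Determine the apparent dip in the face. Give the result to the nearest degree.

35°

The section lies 40° from the strike.
tan α = tan 47° × sin 40° = 1.0724 × 0.6428 = 0.6893
apparent dip = arctan 0.6893 = 34.58°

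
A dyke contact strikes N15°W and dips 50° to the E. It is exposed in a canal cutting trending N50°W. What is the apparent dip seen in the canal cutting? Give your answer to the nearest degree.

34°

The section lies 35° from the strike.
tan α = tan 50° × sin 35° = 1.1918 × 0.5736 = 0.6836
apparent dip = arctan 0.6836 = 34.36°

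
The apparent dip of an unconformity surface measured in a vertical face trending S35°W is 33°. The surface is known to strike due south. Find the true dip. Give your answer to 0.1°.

β = acute angle between strike due south and section S35°W = 35°.
tan δ = tan α / sin β = tan 33° / sin 35° = 0.6494 / 0.5736 = 1.1322
true dip = arctan 1.1322 = 48.55°

48.5°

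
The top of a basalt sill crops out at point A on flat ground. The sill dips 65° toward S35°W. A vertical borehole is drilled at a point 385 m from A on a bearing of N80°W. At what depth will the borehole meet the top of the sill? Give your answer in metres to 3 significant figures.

The hole lies 65° from the dip direction, so the down-dip offset is 385 × cos 65° = 162.71 m.
Depth = down-dip offset × tan(dip) = 162.71 × tan 65° = 162.71 × 2.1445
Depth = 348.93 m

349 m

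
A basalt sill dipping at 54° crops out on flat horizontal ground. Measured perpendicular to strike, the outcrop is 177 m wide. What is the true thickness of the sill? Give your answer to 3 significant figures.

143 m

True thickness t = w · sin(dip) = 177 × sin 54°
t = 177 × 0.8090 = 143.196 m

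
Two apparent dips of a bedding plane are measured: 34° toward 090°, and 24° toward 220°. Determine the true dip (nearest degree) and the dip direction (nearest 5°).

true dip 53°, dip direction 150°

Each apparent-dip line lies in the plane. As unit vectors (x east, y north, z up), v₁ plunges 34°→090° and v₂ plunges 24°→220°.
The plane normal is n = v₁ × v₂ ∝ (0.391, -0.666, 0.580).
tan δ = √(n_x²+n_y²)/n_z = 0.772/0.580, so δ = 53.1°.
Dip direction = atan2(0.391, -0.666) = 150° (azimuth of n's horizontal projection).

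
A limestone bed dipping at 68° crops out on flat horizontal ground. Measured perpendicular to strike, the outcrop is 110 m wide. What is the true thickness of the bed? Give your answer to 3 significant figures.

True thickness t = w · sin(dip) = 110 × sin 68°
t = 110 × 0.9272 = 101.990 m

102 m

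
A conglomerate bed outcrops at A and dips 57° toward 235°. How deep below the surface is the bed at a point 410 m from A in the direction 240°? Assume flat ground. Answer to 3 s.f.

629 m

The hole lies 5° from the dip direction, so the down-dip offset is 410 × cos 5° = 408.44 m.
Depth = down-dip offset × tan(dip) = 408.44 × tan 57° = 408.44 × 1.5399
Depth = 628.94 m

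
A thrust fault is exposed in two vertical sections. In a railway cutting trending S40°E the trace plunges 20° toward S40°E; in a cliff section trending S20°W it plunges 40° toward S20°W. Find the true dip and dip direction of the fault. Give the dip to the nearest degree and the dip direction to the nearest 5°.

Represent each trace as a vector plunging at its apparent dip toward its trend (east-north-up frame): v₁ = (0.604, -0.720, -0.342), v₂ = (-0.262, -0.720, -0.643).
n = v₁ × v₂ = (-0.217, -0.478, 0.623) (taken with n_z > 0).
Dip δ = arctan(|n_h|/n_z) = arctan(0.525/0.623) = 40.1°.
Dip direction = atan2(-0.217, -0.478) = 204° (azimuth of n's horizontal projection).

true dip 40°, dip direction 205°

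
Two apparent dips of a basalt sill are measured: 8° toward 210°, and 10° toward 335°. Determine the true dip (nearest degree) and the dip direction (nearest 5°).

Each apparent-dip line lies in the plane. As unit vectors (x east, y north, z up), v₁ plunges 8°→210° and v₂ plunges 10°→335°.
The plane normal is n = v₁ × v₂ ∝ (-0.273, 0.028, 0.799).
tan δ = √(n_x²+n_y²)/n_z = 0.275/0.799, so δ = 19.0°.
The horizontal component of n points toward azimuth atan2(n_x, n_y) = 276°, the dip direction.

true dip 19°, dip direction 275°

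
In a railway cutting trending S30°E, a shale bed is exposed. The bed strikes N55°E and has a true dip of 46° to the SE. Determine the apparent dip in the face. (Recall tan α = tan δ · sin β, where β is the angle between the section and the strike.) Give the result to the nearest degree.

46°

Angle between strike (N55°E) and section (S30°E): β = 85°.
tan(apparent dip) = tan 46° · sin 85° = 1.0316
α = arctan(1.0316) = 45.89°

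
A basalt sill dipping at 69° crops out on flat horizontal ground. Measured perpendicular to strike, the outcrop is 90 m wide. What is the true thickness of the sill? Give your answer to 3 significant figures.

True thickness t = w · sin(dip) = 90 × sin 69°
t = 90 × 0.9336 = 84.022 m

84.0 m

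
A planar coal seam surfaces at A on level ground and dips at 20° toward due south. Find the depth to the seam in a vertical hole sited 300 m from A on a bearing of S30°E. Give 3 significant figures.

The hole lies 30° from the dip direction, so the down-dip offset is 300 × cos 30° = 259.81 m.
Depth = down-dip offset × tan(dip) = 259.81 × tan 20° = 259.81 × 0.3640
Depth = 94.56 m

94.6 m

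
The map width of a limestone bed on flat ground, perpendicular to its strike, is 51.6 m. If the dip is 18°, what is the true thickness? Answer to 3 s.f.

15.9 m

True thickness t = w · sin(dip) = 51.6 × sin 18°
t = 51.6 × 0.3090 = 15.945 m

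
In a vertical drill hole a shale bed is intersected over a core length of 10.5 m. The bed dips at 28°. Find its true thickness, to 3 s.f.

9.27 m

True thickness t = h · cos(dip) = 10.5 × cos 28°
t = 10.5 × 0.8829 = 9.271 m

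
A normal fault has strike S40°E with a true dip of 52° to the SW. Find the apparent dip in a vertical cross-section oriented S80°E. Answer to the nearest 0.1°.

39.4°

The strike is S40°E and the section trends S80°E; the acute angle between them is β = 40°.
tan α = tan 52° × sin 40° = 1.2799 × 0.6428 = 0.8227
α = arctan(0.8227) = 39.45°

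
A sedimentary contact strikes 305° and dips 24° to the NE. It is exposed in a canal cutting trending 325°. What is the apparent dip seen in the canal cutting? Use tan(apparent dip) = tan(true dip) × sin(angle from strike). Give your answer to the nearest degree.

9°

Angle between strike (305°) and section (325°): β = 20°.
tan(apparent dip) = tan 24° · sin 20° = 0.1523
α = arctan(0.1523) = 8.66°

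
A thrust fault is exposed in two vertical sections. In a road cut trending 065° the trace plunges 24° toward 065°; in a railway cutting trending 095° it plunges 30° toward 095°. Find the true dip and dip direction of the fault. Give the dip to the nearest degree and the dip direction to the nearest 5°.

The two traces are lines in the plane: v₁ = (sin 65°·cos 24°, cos 65°·cos 24°, −sin 24°), v₂ = (sin 95°·cos 30°, cos 95°·cos 30°, −sin 30°).
n = v₁ × v₂ = (0.224, -0.063, 0.396) (taken with n_z > 0).
True dip = arccos(n_z / |n|) = arccos(0.8622) = 30.4°.
Dip direction = azimuth of (n_x, n_y) = atan2(0.224, -0.063) = 106°.

true dip 30°, dip direction 105°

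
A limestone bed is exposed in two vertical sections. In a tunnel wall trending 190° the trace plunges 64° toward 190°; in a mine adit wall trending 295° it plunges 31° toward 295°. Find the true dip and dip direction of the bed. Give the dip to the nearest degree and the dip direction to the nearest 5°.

The two traces are lines in the plane: v₁ = (sin 190°·cos 64°, cos 190°·cos 64°, −sin 64°), v₂ = (sin 295°·cos 31°, cos 295°·cos 31°, −sin 31°).
n = v₁ × v₂ = (-0.548, -0.659, 0.363) (taken with n_z > 0).
Dip δ = arctan(|n_h|/n_z) = arctan(0.857/0.363) = 67.0°.
Dip direction = atan2(-0.548, -0.659) = 220° (azimuth of n's horizontal projection).

true dip 67°, dip direction 220°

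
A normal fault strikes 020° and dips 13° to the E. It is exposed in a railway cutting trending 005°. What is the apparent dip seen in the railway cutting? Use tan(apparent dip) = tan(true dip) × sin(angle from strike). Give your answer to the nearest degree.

3°

The strike is 020° and the section trends 005°; the acute angle between them is β = 15°.
tan(apparent dip) = tan 13° · sin 15° = 0.0598
α = arctan(0.0598) = 3.42°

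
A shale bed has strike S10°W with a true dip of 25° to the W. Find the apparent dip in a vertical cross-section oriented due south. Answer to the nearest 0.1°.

Angle between strike (S10°W) and section (due south): β = 10°.
tan(apparent dip) = tan 25° · sin 10° = 0.0810
apparent dip = arctan 0.0810 = 4.63°

4.6°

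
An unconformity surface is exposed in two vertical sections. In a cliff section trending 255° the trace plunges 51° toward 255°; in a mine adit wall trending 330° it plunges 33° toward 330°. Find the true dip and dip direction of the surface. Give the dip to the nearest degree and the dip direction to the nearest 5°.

Each apparent-dip line lies in the plane. As unit vectors (x east, y north, z up), v₁ plunges 51°→255° and v₂ plunges 33°→330°.
The plane normal is n = v₁ × v₂ ∝ (-0.653, 0.005, 0.510).
True dip = arccos(n_z / |n|) = arccos(0.6153) = 52.0°.
Dip direction = atan2(-0.653, 0.005) = 270° (azimuth of n's horizontal projection).

true dip 52°, dip direction 270°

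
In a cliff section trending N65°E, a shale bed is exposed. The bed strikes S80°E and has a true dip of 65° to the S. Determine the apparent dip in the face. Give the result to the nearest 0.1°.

50.9°

The strike is S80°E and the section trends N65°E; the acute angle between them is β = 35°.
tan(apparent dip) = tan 65° · sin 35° = 1.2300
apparent dip = arctan 1.2300 = 50.89°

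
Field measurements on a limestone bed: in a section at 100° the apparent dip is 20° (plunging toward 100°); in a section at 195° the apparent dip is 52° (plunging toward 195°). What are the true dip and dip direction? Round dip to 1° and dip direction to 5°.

Represent each trace as a vector plunging at its apparent dip toward its trend (east-north-up frame): v₁ = (0.925, -0.163, -0.342), v₂ = (-0.159, -0.595, -0.788).
The plane normal is n = v₁ × v₂ ∝ (0.075, -0.784, 0.576).
Dip δ = arctan(|n_h|/n_z) = arctan(0.787/0.576) = 53.8°.
Dip direction = azimuth of (n_x, n_y) = atan2(0.075, -0.784) = 175°.

true dip 54°, dip direction 175°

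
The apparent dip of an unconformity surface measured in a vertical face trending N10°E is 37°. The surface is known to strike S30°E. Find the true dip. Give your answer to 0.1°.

The section is 40° from the strike.
tan δ = tan α / sin β = tan 37° / sin 40° = 0.7536 / 0.6428 = 1.1723
δ = arctan(1.1723) = 49.54°

49.5°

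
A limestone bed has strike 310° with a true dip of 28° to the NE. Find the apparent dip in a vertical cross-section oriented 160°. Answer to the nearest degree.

The strike is 310° and the section trends 160°; the acute angle between them is β = 30°.
tan(apparent dip) = tan 28° · sin 30° = 0.2659
apparent dip = arctan 0.2659 = 14.89°

15°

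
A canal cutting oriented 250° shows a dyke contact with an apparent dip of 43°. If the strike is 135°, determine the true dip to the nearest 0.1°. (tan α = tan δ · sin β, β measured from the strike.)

β = acute angle between strike 135° and section 250° = 65°.
tan δ = tan α / sin β = tan 43° / sin 65° = 0.9325 / 0.9063 = 1.0289
true dip = arctan 1.0289 = 45.82°

45.8°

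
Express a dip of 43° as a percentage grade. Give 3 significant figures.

93.3%

grade % = 100 × tan 43° = 100 × 0.9325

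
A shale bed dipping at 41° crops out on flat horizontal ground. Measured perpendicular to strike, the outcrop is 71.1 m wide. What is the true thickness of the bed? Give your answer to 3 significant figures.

True thickness t = w · sin(dip) = 71.1 × sin 41°
t = 71.1 × 0.6561 = 46.646 m

46.6 m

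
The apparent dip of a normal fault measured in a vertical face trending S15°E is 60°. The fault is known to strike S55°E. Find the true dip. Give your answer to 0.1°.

69.6°

The section is 40° from the strike.
tan(true dip) = tan 60° / sin 40° = 2.6946
δ = arctan(2.6946) = 69.64°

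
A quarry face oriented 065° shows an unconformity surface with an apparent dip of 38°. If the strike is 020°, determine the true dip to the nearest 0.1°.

47.9°

The section is 45° from the strike.
tan δ = tan α / sin β = tan 38° / sin 45° = 0.7813 / 0.7071 = 1.1049
true dip = arctan 1.1049 = 47.85°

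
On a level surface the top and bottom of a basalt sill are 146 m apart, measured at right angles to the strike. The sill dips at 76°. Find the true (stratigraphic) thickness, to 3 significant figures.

142 m

True thickness t = w · sin(dip) = 146 × sin 76°
t = 146 × 0.9703 = 141.663 m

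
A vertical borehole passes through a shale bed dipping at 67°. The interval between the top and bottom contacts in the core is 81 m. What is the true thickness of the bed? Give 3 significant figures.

31.6 m

True thickness t = h · cos(dip) = 81 × cos 67°
t = 81 × 0.3907 = 31.649 m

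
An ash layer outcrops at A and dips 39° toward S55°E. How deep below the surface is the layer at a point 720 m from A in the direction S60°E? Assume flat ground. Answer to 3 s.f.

581 m

The hole lies 5° from the dip direction, so the down-dip offset is 720 × cos 5° = 717.26 m.
Depth = down-dip offset × tan(dip) = 717.26 × tan 39° = 717.26 × 0.8098
Depth = 580.83 m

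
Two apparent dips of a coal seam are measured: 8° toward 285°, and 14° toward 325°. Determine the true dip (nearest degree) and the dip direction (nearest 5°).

true dip 15°, dip direction 340°

The two traces are lines in the plane: v₁ = (sin 285°·cos 8°, cos 285°·cos 8°, −sin 8°), v₂ = (sin 325°·cos 14°, cos 325°·cos 14°, −sin 14°).
n = v₁ × v₂ = (-0.049, 0.154, 0.618) (taken with n_z > 0).
Dip δ = arctan(|n_h|/n_z) = arctan(0.161/0.618) = 14.6°.
Dip direction = azimuth of (n_x, n_y) = atan2(-0.049, 0.154) = 342°.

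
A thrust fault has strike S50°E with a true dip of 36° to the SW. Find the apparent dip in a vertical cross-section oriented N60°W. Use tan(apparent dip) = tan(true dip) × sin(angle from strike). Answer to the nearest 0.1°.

7.2°

The section lies 10° from the strike.
tan α = tan 36° × sin 10° = 0.7265 × 0.1736 = 0.1262
α = arctan(0.1262) = 7.19°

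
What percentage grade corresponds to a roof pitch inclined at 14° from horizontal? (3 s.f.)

grade % = 100 × tan 14° = 100 × 0.2493

24.9%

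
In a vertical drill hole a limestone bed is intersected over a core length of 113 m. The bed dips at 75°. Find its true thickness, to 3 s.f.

True thickness t = h · cos(dip) = 113 × cos 75°
t = 113 × 0.2588 = 29.247 m

29.2 m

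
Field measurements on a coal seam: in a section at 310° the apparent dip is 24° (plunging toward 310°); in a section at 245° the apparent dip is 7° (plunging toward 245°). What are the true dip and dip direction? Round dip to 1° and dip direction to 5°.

true dip 24°, dip direction 320°

Represent each trace as a vector plunging at its apparent dip toward its trend (east-north-up frame): v₁ = (-0.700, 0.587, -0.407), v₂ = (-0.900, -0.419, -0.122).
Cross product v₁ × v₂ gives the pole to the plane: n ∝ (-0.242, 0.281, 0.822).
tan δ = √(n_x²+n_y²)/n_z = 0.371/0.822, so δ = 24.3°.
Dip direction = atan2(-0.242, 0.281) = 319° (azimuth of n's horizontal projection).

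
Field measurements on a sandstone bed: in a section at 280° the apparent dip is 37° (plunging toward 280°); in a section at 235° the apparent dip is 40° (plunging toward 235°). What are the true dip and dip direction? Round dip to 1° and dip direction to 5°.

true dip 41°, dip direction 250°

Each apparent-dip line lies in the plane. As unit vectors (x east, y north, z up), v₁ plunges 37°→280° and v₂ plunges 40°→235°.
The plane normal is n = v₁ × v₂ ∝ (-0.354, -0.128, 0.433).
tan δ = √(n_x²+n_y²)/n_z = 0.376/0.433, so δ = 41.0°.
Dip direction = azimuth of (n_x, n_y) = atan2(-0.354, -0.128) = 250°.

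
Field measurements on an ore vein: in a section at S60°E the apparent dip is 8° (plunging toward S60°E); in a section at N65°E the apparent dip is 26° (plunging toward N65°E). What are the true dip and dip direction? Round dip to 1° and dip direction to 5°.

Each apparent-dip line lies in the plane. As unit vectors (x east, y north, z up), v₁ plunges 8°→S60°E and v₂ plunges 26°→N65°E.
The plane normal is n = v₁ × v₂ ∝ (0.270, 0.263, 0.729).
True dip = arccos(n_z / |n|) = arccos(0.8885) = 27.3°.
The horizontal component of n points toward azimuth atan2(n_x, n_y) = 46°, the dip direction.

true dip 27°, dip direction 045°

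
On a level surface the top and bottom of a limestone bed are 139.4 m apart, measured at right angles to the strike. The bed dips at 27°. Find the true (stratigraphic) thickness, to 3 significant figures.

True thickness t = w · sin(dip) = 139.4 × sin 27°
t = 139.4 × 0.4540 = 63.286 m

63.3 m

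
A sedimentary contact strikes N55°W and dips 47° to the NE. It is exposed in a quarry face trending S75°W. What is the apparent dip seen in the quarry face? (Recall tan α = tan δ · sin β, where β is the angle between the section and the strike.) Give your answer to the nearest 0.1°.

The section lies 50° from the strike.
tan(apparent dip) = tan 47° · sin 50° = 0.8215
apparent dip = arctan 0.8215 = 39.40°

39.4°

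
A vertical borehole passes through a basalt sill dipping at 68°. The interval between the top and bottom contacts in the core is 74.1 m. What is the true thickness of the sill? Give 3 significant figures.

27.8 m

True thickness t = h · cos(dip) = 74.1 × cos 68°
t = 74.1 × 0.3746 = 27.758 m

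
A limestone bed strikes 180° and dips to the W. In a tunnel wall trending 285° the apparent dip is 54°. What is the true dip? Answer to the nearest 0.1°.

The section is 75° from the strike.
tan δ = tan α / sin β = tan 54° / sin 75° = 1.3764 / 0.9659 = 1.4249
true dip = arctan 1.4249 = 54.94°

54.9°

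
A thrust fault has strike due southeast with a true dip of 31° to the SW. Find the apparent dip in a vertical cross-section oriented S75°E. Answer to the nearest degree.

Angle between strike (due southeast) and section (S75°E): β = 30°.
tan(apparent dip) = tan 31° · sin 30° = 0.3004
apparent dip = arctan 0.3004 = 16.72°

17°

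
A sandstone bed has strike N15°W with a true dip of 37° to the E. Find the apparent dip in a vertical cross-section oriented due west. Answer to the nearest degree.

The section lies 75° from the strike.
tan(apparent dip) = tan 37° · sin 75° = 0.7279
apparent dip = arctan 0.7279 = 36.05°

36°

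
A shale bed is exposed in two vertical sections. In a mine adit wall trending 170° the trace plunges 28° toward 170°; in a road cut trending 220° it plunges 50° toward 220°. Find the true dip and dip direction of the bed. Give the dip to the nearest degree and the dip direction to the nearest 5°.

true dip 51°, dip direction 235°

Each apparent-dip line lies in the plane. As unit vectors (x east, y north, z up), v₁ plunges 28°→170° and v₂ plunges 50°→220°.
The plane normal is n = v₁ × v₂ ∝ (-0.435, -0.311, 0.435).
True dip = arccos(n_z / |n|) = arccos(0.6307) = 50.9°.
The horizontal component of n points toward azimuth atan2(n_x, n_y) = 234°, the dip direction.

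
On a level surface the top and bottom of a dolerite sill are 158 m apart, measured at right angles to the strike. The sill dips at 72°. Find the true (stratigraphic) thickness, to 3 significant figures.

150 m

True thickness t = w · sin(dip) = 158 × sin 72°
t = 158 × 0.9511 = 150.267 m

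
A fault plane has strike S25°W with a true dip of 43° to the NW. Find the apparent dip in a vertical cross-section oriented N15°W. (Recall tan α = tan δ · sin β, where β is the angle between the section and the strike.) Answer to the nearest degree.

The strike is S25°W and the section trends N15°W; the acute angle between them is β = 40°.
tan α = tan 43° × sin 40° = 0.9325 × 0.6428 = 0.5994
α = arctan(0.5994) = 30.94°

31°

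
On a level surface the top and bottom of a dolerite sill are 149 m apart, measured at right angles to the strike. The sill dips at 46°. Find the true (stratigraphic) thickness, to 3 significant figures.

True thickness t = w · sin(dip) = 149 × sin 46°
t = 149 × 0.7193 = 107.182 m

107 m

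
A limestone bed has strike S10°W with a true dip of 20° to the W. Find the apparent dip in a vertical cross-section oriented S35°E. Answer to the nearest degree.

The strike is S10°W and the section trends S35°E; the acute angle between them is β = 45°.
tan α = tan 20° × sin 45° = 0.3640 × 0.7071 = 0.2574
α = arctan(0.2574) = 14.43°

14°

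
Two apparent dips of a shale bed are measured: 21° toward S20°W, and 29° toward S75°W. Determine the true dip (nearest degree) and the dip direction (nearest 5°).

The two traces are lines in the plane: v₁ = (sin 200°·cos 21°, cos 200°·cos 21°, −sin 21°), v₂ = (sin 255°·cos 29°, cos 255°·cos 29°, −sin 29°).
Cross product v₁ × v₂ gives the pole to the plane: n ∝ (-0.344, -0.148, 0.669).
True dip = arccos(n_z / |n|) = arccos(0.8725) = 29.3°.
Dip direction = atan2(-0.344, -0.148) = 247° (azimuth of n's horizontal projection).

true dip 29°, dip direction 245°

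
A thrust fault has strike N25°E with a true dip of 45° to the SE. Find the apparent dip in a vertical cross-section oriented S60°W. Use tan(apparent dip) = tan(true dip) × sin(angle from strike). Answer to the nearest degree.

The strike is N25°E and the section trends S60°W; the acute angle between them is β = 35°.
tan α = tan 45° × sin 35° = 1.0000 × 0.5736 = 0.5736
apparent dip = arctan 0.5736 = 29.84°

30°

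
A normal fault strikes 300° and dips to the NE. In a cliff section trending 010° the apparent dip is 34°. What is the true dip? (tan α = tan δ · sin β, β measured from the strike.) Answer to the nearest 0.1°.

The section is 70° from the strike.
tan δ = tan α / sin β = tan 34° / sin 70° = 0.6745 / 0.9397 = 0.7178
δ = arctan(0.7178) = 35.67°

35.7°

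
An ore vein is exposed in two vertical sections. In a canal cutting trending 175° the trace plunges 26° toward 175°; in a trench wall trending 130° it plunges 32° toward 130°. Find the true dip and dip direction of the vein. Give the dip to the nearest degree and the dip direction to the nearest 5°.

true dip 32°, dip direction 135°

Each apparent-dip line lies in the plane. As unit vectors (x east, y north, z up), v₁ plunges 26°→175° and v₂ plunges 32°→130°.
The plane normal is n = v₁ × v₂ ∝ (0.236, -0.243, 0.539).
tan δ = √(n_x²+n_y²)/n_z = 0.339/0.539, so δ = 32.1°.
Dip direction = atan2(0.236, -0.243) = 136° (azimuth of n's horizontal projection).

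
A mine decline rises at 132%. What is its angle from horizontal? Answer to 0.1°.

52.9°

tan θ = 132/100 = 1.3200
θ = arctan(1.3200) = 52.85°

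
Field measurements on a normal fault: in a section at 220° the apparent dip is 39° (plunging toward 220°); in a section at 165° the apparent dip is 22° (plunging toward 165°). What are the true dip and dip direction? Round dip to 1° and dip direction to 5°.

true dip 39°, dip direction 225°

Each apparent-dip line lies in the plane. As unit vectors (x east, y north, z up), v₁ plunges 39°→220° and v₂ plunges 22°→165°.
n = v₁ × v₂ = (-0.341, -0.338, 0.590) (taken with n_z > 0).
True dip = arccos(n_z / |n|) = arccos(0.7759) = 39.1°.
Dip direction = azimuth of (n_x, n_y) = atan2(-0.341, -0.338) = 225°.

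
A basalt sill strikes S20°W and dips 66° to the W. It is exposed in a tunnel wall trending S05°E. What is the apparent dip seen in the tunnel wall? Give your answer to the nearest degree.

Angle between strike (S20°W) and section (S05°E): β = 25°.
tan(apparent dip) = tan 66° · sin 25° = 0.9492
apparent dip = arctan 0.9492 = 43.51°

44°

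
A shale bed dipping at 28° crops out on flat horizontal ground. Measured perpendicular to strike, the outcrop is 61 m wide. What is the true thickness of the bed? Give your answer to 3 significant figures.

28.6 m

True thickness t = w · sin(dip) = 61 × sin 28°
t = 61 × 0.4695 = 28.638 m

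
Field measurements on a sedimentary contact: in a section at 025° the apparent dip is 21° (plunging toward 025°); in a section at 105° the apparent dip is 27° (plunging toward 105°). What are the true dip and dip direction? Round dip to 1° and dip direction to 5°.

Each apparent-dip line lies in the plane. As unit vectors (x east, y north, z up), v₁ plunges 21°→025° and v₂ plunges 27°→105°.
Cross product v₁ × v₂ gives the pole to the plane: n ∝ (0.467, 0.129, 0.819).
tan δ = √(n_x²+n_y²)/n_z = 0.484/0.819, so δ = 30.6°.
The horizontal component of n points toward azimuth atan2(n_x, n_y) = 75°, the dip direction.

true dip 31°, dip direction 075°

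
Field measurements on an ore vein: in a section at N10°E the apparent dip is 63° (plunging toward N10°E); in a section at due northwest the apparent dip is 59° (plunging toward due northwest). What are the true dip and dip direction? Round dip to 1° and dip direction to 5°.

true dip 64°, dip direction 350°

Each apparent-dip line lies in the plane. As unit vectors (x east, y north, z up), v₁ plunges 63°→N10°E and v₂ plunges 59°→due northwest.
Cross product v₁ × v₂ gives the pole to the plane: n ∝ (-0.059, 0.392, 0.192).
True dip = arccos(n_z / |n|) = arccos(0.4350) = 64.2°.
The horizontal component of n points toward azimuth atan2(n_x, n_y) = 351°, the dip direction.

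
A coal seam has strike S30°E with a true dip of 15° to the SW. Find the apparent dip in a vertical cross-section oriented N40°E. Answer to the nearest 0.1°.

14.1°

The section lies 70° from the strike.
tan(apparent dip) = tan 15° · sin 70° = 0.2518
α = arctan(0.2518) = 14.13°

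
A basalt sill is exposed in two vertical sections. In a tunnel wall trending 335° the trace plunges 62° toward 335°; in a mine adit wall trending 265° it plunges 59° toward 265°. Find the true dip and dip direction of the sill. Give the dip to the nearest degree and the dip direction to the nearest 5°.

true dip 65°, dip direction 305°

Each apparent-dip line lies in the plane. As unit vectors (x east, y north, z up), v₁ plunges 62°→335° and v₂ plunges 59°→265°.
The plane normal is n = v₁ × v₂ ∝ (-0.404, 0.283, 0.227).
tan δ = √(n_x²+n_y²)/n_z = 0.494/0.227, so δ = 65.3°.
Dip direction = atan2(-0.404, 0.283) = 305° (azimuth of n's horizontal projection).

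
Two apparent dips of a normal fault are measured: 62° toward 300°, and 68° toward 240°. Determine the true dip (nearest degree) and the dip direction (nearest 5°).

true dip 69°, dip direction 255°

The two traces are lines in the plane: v₁ = (sin 300°·cos 62°, cos 300°·cos 62°, −sin 62°), v₂ = (sin 240°·cos 68°, cos 240°·cos 68°, −sin 68°).
The plane normal is n = v₁ × v₂ ∝ (-0.383, -0.091, 0.152).
Dip δ = arctan(|n_h|/n_z) = arctan(0.394/0.152) = 68.8°.
Dip direction = atan2(-0.383, -0.091) = 257° (azimuth of n's horizontal projection).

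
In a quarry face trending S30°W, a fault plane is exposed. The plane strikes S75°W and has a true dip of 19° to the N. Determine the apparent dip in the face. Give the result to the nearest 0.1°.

Angle between strike (S75°W) and section (S30°W): β = 45°.
tan(apparent dip) = tan 19° · sin 45° = 0.2435
apparent dip = arctan 0.2435 = 13.68°

13.7°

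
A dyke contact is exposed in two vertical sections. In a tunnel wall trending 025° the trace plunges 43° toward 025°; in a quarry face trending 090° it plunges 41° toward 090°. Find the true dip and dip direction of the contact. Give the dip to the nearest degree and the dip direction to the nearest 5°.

true dip 47°, dip direction 055°

Each apparent-dip line lies in the plane. As unit vectors (x east, y north, z up), v₁ plunges 43°→025° and v₂ plunges 41°→090°.
The plane normal is n = v₁ × v₂ ∝ (0.435, 0.312, 0.500).
True dip = arccos(n_z / |n|) = arccos(0.6829) = 46.9°.
Dip direction = azimuth of (n_x, n_y) = atan2(0.435, 0.312) = 54°.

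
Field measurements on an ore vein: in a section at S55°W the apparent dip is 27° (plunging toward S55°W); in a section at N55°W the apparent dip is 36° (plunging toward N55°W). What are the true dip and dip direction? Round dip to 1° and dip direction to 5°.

true dip 38°, dip direction 285°

Represent each trace as a vector plunging at its apparent dip toward its trend (east-north-up frame): v₁ = (-0.730, -0.511, -0.454), v₂ = (-0.663, 0.464, -0.588).
n = v₁ × v₂ = (-0.511, 0.128, 0.677) (taken with n_z > 0).
tan δ = √(n_x²+n_y²)/n_z = 0.527/0.677, so δ = 37.9°.
Dip direction = azimuth of (n_x, n_y) = atan2(-0.511, 0.128) = 284°.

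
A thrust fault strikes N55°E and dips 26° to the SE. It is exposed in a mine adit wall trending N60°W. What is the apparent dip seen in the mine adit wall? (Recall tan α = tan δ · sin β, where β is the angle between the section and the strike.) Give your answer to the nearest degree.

24°

The section lies 65° from the strike.
tan(apparent dip) = tan 26° · sin 65° = 0.4420
α = arctan(0.4420) = 23.85°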